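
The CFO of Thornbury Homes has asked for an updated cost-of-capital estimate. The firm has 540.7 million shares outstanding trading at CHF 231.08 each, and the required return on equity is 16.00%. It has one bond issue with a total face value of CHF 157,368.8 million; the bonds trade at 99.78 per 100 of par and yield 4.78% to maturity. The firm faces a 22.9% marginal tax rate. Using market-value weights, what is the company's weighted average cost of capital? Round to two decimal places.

9.14%

Market value of equity E = 231.08 × 540.7m = 124944.956m. Market value of debt D = 157368.8m × 99.78/100 = 157022.58864m.
Total capital V = 124944.956 + 157022.58864 = 281967.54464.
Equity: weight = 124944.956/281967.54464 = 0.4431; cost = 16%.
Bonds outstanding: weight = 157022.58864/281967.54464 = 0.5569; after-tax cost = 4.78% × (1 − 22.9%) = 3.6854%.
WACC = 0.4431 × 16.0000% + 0.5569 × 3.6854% = 9.1422%.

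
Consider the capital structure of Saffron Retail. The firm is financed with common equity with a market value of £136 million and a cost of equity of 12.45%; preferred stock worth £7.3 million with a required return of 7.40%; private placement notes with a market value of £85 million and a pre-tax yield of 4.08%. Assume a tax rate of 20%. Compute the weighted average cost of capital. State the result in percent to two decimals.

8.87%

Total capital V = 136 + 7.3 + 85 = 228.3.
Equity: weight = 136/228.3 = 0.5957; cost = 12.45%.
Preferred: weight = 7.3/228.3 = 0.0320; cost = 7.4%.
Private placement notes: weight = 85/228.3 = 0.3723; after-tax cost = 4.08% × (1 − 20%) = 3.2640%.
WACC = 0.5957 × 12.4500% + 0.0320 × 7.4000% + 0.3723 × 3.2640% = 8.8684%.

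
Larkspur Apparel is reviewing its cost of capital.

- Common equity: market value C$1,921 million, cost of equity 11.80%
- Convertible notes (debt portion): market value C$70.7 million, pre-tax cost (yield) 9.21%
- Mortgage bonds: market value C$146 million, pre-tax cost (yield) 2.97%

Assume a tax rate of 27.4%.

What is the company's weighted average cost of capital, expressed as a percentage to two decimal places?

Total capital V = 1921 + 70.7 + 146 = 2137.7.
Equity: weight = 1921/2137.7 = 0.8986; cost = 11.8%.
Convertible notes (debt portion): weight = 70.7/2137.7 = 0.0331; after-tax cost = 9.21% × (1 − 27.4%) = 6.6865%.
Mortgage bonds: weight = 146/2137.7 = 0.0683; after-tax cost = 2.97% × (1 − 27.4%) = 2.1562%.
WACC = 0.8986 × 11.8000% + 0.0331 × 6.6865% + 0.0683 × 2.1562% = 10.9722%.

10.97%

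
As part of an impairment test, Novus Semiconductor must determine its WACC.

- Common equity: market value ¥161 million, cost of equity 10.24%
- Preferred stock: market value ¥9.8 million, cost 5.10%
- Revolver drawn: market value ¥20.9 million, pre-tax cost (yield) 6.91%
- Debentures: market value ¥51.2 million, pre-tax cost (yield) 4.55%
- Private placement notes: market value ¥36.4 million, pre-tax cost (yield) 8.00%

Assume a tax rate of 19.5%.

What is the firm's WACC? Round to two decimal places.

8.01%

Total capital V = 161 + 9.8 + 20.9 + 51.2 + 36.4 = 279.3.
Equity: weight = 161/279.3 = 0.5764; cost = 10.24%.
Preferred: weight = 9.8/279.3 = 0.0351; cost = 5.1%.
Revolver drawn: weight = 20.9/279.3 = 0.0748; after-tax cost = 6.91% × (1 − 19.5%) = 5.5625%.
Debentures: weight = 51.2/279.3 = 0.1833; after-tax cost = 4.55% × (1 − 19.5%) = 3.6627%.
Private placement notes: weight = 36.4/279.3 = 0.1303; after-tax cost = 8% × (1 − 19.5%) = 6.4400%.
WACC = 0.5764 × 10.2400% + 0.0351 × 5.1000% + 0.0748 × 5.5625% + 0.1833 × 3.6627% + 0.1303 × 6.4400% = 8.0087%.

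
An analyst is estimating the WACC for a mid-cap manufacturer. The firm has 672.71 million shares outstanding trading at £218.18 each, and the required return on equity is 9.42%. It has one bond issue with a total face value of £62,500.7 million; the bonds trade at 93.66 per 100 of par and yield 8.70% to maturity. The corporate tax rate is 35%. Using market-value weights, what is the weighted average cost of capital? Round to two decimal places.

Market value of equity E = 218.18 × 672.71m = 146771.8678m. Market value of debt D = 62500.7m × 93.66/100 = 58538.15562m.
Total capital V = 146771.8678 + 58538.15562 = 205310.02342.
Equity: weight = 146771.8678/205310.02342 = 0.7149; cost = 9.42%.
Bonds outstanding: weight = 58538.15562/205310.02342 = 0.2851; after-tax cost = 8.7% × (1 − 35%) = 5.6550%.
WACC = 0.7149 × 9.4200% + 0.2851 × 5.6550% = 8.3465%.

8.35%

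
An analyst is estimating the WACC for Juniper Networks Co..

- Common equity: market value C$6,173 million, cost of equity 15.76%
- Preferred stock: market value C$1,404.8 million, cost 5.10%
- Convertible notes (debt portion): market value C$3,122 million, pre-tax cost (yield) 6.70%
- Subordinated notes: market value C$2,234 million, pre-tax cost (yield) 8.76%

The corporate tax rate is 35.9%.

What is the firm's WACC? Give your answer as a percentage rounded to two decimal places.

10.08%

Total capital V = 6173 + 1404.8 + 3122 + 2234 = 12933.8.
Equity: weight = 6173/12933.8 = 0.4773; cost = 15.76%.
Preferred: weight = 1404.8/12933.8 = 0.1086; cost = 5.1%.
Convertible notes (debt portion): weight = 3122/12933.8 = 0.2414; after-tax cost = 6.7% × (1 − 35.9%) = 4.2947%.
Subordinated notes: weight = 2234/12933.8 = 0.1727; after-tax cost = 8.76% × (1 − 35.9%) = 5.6152%.
WACC = 0.4773 × 15.7600% + 0.1086 × 5.1000% + 0.2414 × 4.2947% + 0.1727 × 5.6152% = 10.0824%.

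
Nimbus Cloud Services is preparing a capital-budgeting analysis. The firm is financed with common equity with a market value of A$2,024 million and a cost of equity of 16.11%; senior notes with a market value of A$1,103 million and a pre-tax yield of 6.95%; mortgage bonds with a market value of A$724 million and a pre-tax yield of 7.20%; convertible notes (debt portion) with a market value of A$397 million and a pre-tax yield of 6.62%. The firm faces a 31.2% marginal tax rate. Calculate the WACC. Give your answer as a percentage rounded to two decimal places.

Total capital V = 2024 + 1103 + 724 + 397 = 4248.
Equity: weight = 2024/4248 = 0.4765; cost = 16.11%.
Senior notes: weight = 1103/4248 = 0.2597; after-tax cost = 6.95% × (1 − 31.2%) = 4.7816%.
Mortgage bonds: weight = 724/4248 = 0.1704; after-tax cost = 7.2% × (1 − 31.2%) = 4.9536%.
Convertible notes (debt portion): weight = 397/4248 = 0.0935; after-tax cost = 6.62% × (1 − 31.2%) = 4.5546%.
WACC = 0.4765 × 16.1100% + 0.2597 × 4.7816% + 0.1704 × 4.9536% + 0.0935 × 4.5546% = 10.1872%.

10.19%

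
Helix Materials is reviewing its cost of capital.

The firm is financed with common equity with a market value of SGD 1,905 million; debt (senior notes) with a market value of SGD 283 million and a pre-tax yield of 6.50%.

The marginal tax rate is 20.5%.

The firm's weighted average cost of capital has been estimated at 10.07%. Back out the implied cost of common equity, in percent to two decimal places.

10.80%

Total capital V = 1905 + 283 = 2188.
Equity weight = 1905/2188 = 0.8707.
Senior notes weight = 283/2188 = 0.1293.
Debt contribution = 0.1293 × 6.5% × (1 − 20.5%) = 0.6684%.
Required equity contribution = 10.07% − 0.6684% = 9.4016%.
Re = 9.4016% / 0.8707 = 10.7983%.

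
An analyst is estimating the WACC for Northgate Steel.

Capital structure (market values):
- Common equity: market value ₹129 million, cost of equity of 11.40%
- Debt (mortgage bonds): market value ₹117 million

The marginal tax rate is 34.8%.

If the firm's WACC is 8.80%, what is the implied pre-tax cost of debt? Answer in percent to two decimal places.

Total capital V = 129 + 117 = 246.
Equity weight = 129/246 = 0.5244.
Mortgage bonds weight = 117/246 = 0.4756.
Equity contribution = 0.5244 × 11.4% = 5.9780%.
Remaining for debt = 8.8% − 5.9780% = 2.8220%.
Rd × (1 − 34.8%) × 0.4756 = 2.8220%  ⇒  Rd = 9.1002%.

9.10%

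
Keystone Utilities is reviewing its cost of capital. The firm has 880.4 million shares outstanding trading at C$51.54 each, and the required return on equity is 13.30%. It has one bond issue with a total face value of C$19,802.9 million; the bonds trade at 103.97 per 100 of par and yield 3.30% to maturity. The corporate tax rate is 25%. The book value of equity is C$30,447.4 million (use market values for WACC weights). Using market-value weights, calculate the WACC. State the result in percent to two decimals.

9.92%

Market value of equity E = 51.54 × 880.4m = 45375.816m. Market value of debt D = 19802.9m × 103.97/100 = 20589.07513m.
Total capital V = 45375.816 + 20589.07513 = 65964.89113.
Equity: weight = 45375.816/65964.89113 = 0.6879; cost = 13.3%.
Bonds outstanding: weight = 20589.07513/65964.89113 = 0.3121; after-tax cost = 3.3% × (1 − 25%) = 2.4750%.
WACC = 0.6879 × 13.3000% + 0.3121 × 2.4750% = 9.9213%.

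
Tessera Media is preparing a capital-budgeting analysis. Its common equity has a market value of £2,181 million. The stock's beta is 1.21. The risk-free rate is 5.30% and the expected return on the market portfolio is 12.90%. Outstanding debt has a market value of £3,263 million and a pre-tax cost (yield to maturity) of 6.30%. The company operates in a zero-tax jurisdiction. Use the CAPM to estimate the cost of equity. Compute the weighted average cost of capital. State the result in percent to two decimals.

9.58%

Market risk premium = 12.9% − 5.3% = 7.6%.
Cost of equity via CAPM: Re = 5.3% + 1.21 × 7.6% = 14.4960%.
Total capital V = 2181 + 3263 = 5444.
Equity: weight = 2181/5444 = 0.4006; cost = 14.496%.
Debt: weight = 3263/5444 = 0.5994; after-tax cost = 6.3% × (1 − 0%) = 6.3000%.
WACC = 0.4006 × 14.4960% + 0.5994 × 6.3000% = 9.5835%.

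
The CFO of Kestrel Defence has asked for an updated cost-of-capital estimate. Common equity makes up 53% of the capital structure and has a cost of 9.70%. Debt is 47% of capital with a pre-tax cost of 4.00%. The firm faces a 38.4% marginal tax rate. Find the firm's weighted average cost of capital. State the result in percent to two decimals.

After-tax cost of debt = 4% × (1 − 38.4%) = 2.4640%.
WACC = 0.530 × 9.7000% + 0.470 × 2.4640% = 6.2991%.

6.30%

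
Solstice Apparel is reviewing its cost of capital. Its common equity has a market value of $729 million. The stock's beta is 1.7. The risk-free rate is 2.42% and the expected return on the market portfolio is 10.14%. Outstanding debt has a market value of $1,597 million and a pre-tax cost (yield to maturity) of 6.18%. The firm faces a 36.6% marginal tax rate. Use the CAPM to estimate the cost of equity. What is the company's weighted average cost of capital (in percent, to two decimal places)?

Market risk premium = 10.14% − 2.42% = 7.72%.
Cost of equity via CAPM: Re = 2.42% + 1.7 × 7.72% = 15.5440%.
Total capital V = 729 + 1597 = 2326.
Equity: weight = 729/2326 = 0.3134; cost = 15.544%.
Debt: weight = 1597/2326 = 0.6866; after-tax cost = 6.18% × (1 − 36.6%) = 3.9181%.
WACC = 0.3134 × 15.5440% + 0.6866 × 3.9181% = 7.5618%.

7.56%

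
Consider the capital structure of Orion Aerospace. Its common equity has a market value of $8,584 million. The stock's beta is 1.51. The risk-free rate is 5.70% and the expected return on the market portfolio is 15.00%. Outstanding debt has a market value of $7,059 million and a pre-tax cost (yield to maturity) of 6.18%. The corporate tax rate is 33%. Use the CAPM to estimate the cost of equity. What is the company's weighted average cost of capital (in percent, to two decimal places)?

12.70%

Market risk premium = 15.0% − 5.7% = 9.3%.
Cost of equity via CAPM: Re = 5.7% + 1.51 × 9.3% = 19.7430%.
Total capital V = 8584 + 7059 = 15643.
Equity: weight = 8584/15643 = 0.5487; cost = 19.743%.
Debt: weight = 7059/15643 = 0.4513; after-tax cost = 6.18% × (1 − 33%) = 4.1406%.
WACC = 0.5487 × 19.7430% + 0.4513 × 4.1406% = 12.7023%.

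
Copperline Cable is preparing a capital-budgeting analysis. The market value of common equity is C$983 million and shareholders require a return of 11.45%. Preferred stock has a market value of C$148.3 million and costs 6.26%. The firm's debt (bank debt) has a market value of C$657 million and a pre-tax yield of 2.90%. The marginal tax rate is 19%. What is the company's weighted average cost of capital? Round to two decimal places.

7.68%

Total capital V = 983 + 148.3 + 657 = 1788.3.
Equity: weight = 983/1788.3 = 0.5497; cost = 11.45%.
Preferred: weight = 148.3/1788.3 = 0.0829; cost = 6.26%.
Bank debt: weight = 657/1788.3 = 0.3674; after-tax cost = 2.9% × (1 − 19%) = 2.3490%.
WACC = 0.5497 × 11.4500% + 0.0829 × 6.2600% + 0.3674 × 2.3490% = 7.6760%.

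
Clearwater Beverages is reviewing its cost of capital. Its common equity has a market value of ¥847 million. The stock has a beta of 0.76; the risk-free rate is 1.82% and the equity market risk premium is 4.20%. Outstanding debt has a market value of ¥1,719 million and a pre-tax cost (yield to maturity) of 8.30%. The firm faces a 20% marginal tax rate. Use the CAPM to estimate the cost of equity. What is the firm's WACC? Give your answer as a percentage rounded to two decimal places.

Cost of equity via CAPM: Re = 1.82% + 0.76 × 4.2% = 5.0120%.
Total capital V = 847 + 1719 = 2566.
Equity: weight = 847/2566 = 0.3301; cost = 5.012%.
Debt: weight = 1719/2566 = 0.6699; after-tax cost = 8.3% × (1 − 20%) = 6.6400%.
WACC = 0.3301 × 5.0120% + 0.6699 × 6.6400% = 6.1026%.

6.10%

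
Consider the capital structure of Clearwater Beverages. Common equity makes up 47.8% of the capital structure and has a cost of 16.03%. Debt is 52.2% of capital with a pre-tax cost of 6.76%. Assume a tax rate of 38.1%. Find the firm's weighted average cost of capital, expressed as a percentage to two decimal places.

After-tax cost of debt = 6.76% × (1 − 38.1%) = 4.1844%.
WACC = 0.478 × 16.0300% + 0.522 × 4.1844% = 9.8466%.

9.85%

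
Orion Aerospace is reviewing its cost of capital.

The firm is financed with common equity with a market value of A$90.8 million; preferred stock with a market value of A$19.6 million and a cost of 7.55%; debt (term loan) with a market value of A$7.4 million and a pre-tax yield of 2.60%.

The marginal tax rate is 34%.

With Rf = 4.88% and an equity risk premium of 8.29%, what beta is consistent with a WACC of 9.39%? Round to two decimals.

Total capital V = 90.8 + 19.6 + 7.4 = 117.8.
Equity weight = 90.8/117.8 = 0.7708.
Preferred weight = 19.6/117.8 = 0.1664.
Term loan weight = 7.4/117.8 = 0.0628.
Debt contribution = 0.0628 × 2.6% × (1 − 34%) = 0.1078%.
Preferred contribution = 0.1664 × 7.55% = 1.2562%.
Required equity contribution = 9.39% − 1.3640% = 8.0260%  ⇒  Re = 10.4126%.
CAPM: 10.4126% = 4.88% + β × 8.29%  ⇒  β = 0.6674.

0.67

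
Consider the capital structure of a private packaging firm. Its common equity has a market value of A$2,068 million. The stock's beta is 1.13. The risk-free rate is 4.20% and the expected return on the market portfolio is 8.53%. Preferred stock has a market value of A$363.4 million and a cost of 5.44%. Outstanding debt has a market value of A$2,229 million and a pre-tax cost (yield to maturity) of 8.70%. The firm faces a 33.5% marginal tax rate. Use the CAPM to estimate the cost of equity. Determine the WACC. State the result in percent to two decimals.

7.23%

Market risk premium = 8.53% − 4.2% = 4.33%.
Cost of equity via CAPM: Re = 4.2% + 1.13 × 4.33% = 9.0929%.
Total capital V = 2068 + 363.4 + 2229 = 4660.4.
Equity: weight = 2068/4660.4 = 0.4437; cost = 9.0929%.
Preferred: weight = 363.4/4660.4 = 0.0780; cost = 5.44%.
Debt: weight = 2229/4660.4 = 0.4783; after-tax cost = 8.7% × (1 − 33.5%) = 5.7855%.
WACC = 0.4437 × 9.0929% + 0.0780 × 5.4400% + 0.4783 × 5.7855% = 7.2262%.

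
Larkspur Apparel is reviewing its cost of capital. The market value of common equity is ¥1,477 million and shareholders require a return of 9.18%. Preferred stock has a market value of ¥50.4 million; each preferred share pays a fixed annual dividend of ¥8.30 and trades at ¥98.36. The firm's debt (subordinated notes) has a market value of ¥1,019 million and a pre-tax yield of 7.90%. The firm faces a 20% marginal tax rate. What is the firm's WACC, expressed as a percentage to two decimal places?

8.02%

Cost of preferred: Rp = 8.3 / 98.36 = 8.4384%.
Total capital V = 1477 + 50.4 + 1019 = 2546.4.
Equity: weight = 1477/2546.4 = 0.5800; cost = 9.18%.
Preferred: weight = 50.4/2546.4 = 0.0198; cost = 8.4384%.
Subordinated notes: weight = 1019/2546.4 = 0.4002; after-tax cost = 7.9% × (1 − 20%) = 6.3200%.
WACC = 0.5800 × 9.1800% + 0.0198 × 8.4384% + 0.4002 × 6.3200% = 8.0208%.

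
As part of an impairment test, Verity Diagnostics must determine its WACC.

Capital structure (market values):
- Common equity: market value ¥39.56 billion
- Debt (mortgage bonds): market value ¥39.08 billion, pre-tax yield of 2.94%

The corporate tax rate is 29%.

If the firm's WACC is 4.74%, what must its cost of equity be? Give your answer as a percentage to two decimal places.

Total capital V = 39.56 + 39.08 = 78.64.
Equity weight = 39.56/78.64 = 0.5031.
Mortgage bonds weight = 39.08/78.64 = 0.4969.
Debt contribution = 0.4969 × 2.94% × (1 − 29%) = 1.0373%.
Required equity contribution = 4.74% − 1.0373% = 3.7027%.
Re = 3.7027% / 0.5031 = 7.3604%.

7.36%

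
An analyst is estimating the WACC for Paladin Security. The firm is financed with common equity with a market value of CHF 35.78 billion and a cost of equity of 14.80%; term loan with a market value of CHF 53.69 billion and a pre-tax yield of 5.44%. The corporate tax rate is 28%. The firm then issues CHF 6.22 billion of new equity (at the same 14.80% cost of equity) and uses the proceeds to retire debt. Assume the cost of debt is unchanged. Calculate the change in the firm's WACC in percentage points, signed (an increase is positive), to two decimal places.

Current WACC:
Total capital V = 35.78 + 53.69 = 89.47.
Equity: weight = 35.78/89.47 = 0.3999; cost = 14.8%.
Term loan: weight = 53.69/89.47 = 0.6001; after-tax cost = 5.44% × (1 − 28%) = 3.9168%.
WACC = 0.3999 × 14.8000% + 0.6001 × 3.9168% = 8.2691%.
After the change:
Total capital V = 42 + 47.47 = 89.47.
Equity: weight = 42/89.47 = 0.4694; cost = 14.8%.
Term loan: weight = 47.47/89.47 = 0.5306; after-tax cost = 5.44% × (1 − 28%) = 3.9168%.
WACC = 0.4694 × 14.8000% + 0.5306 × 3.9168% = 9.0257%.
Change in WACC = 9.0257% − 8.2691% = 0.7566 pp.

+0.76 pp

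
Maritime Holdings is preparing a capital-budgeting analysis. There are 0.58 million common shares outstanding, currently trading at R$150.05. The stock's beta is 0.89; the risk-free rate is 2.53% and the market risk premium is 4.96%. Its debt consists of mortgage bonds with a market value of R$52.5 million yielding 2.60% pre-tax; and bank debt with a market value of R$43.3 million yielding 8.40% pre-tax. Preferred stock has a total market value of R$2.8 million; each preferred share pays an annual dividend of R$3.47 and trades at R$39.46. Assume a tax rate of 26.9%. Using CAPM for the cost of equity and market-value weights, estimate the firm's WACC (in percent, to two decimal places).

Cost of equity via CAPM: Re = 2.53% + 0.89 × 4.96% = 6.9444%.
Cost of preferred: Rp = 3.47 / 39.46 = 8.7937%.
Market value of equity E = 150.05 × 0.58m = 87.029m.
Total capital V = 87.029 + 2.8 + 52.5 + 43.3 = 185.629.
Equity: weight = 87.029/185.629 = 0.4688; cost = 6.9444%.
Preferred: weight = 2.8/185.629 = 0.0151; cost = 8.7937%.
Mortgage bonds: weight = 52.5/185.629 = 0.2828; after-tax cost = 2.6% × (1 − 26.9%) = 1.9006%.
Bank debt: weight = 43.3/185.629 = 0.2333; after-tax cost = 8.4% × (1 − 26.9%) = 6.1404%.
WACC = 0.4688 × 6.9444% + 0.0151 × 8.7937% + 0.2828 × 1.9006% + 0.2333 × 6.1404% = 5.3583%.

5.36%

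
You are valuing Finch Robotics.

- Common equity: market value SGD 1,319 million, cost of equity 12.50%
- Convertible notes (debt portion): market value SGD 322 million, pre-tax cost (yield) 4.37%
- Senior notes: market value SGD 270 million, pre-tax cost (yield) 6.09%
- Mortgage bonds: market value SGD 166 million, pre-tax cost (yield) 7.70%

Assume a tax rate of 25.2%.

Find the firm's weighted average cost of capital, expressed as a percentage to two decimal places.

9.50%

Total capital V = 1319 + 322 + 270 + 166 = 2077.
Equity: weight = 1319/2077 = 0.6351; cost = 12.5%.
Convertible notes (debt portion): weight = 322/2077 = 0.1550; after-tax cost = 4.37% × (1 − 25.2%) = 3.2688%.
Senior notes: weight = 270/2077 = 0.1300; after-tax cost = 6.09% × (1 − 25.2%) = 4.5553%.
Mortgage bonds: weight = 166/2077 = 0.0799; after-tax cost = 7.7% × (1 − 25.2%) = 5.7596%.
WACC = 0.6351 × 12.5000% + 0.1550 × 3.2688% + 0.1300 × 4.5553% + 0.0799 × 5.7596% = 9.4974%.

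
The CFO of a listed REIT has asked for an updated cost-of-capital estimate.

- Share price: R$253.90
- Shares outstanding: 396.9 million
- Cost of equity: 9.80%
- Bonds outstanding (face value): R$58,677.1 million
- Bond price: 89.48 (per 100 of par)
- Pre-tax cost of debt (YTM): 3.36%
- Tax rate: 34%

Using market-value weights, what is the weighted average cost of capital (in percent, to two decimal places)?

Market value of equity E = 253.9 × 396.9m = 100772.91m. Market value of debt D = 58677.1m × 89.48/100 = 52504.26908m.
Total capital V = 100772.91 + 52504.26908 = 153277.17908.
Equity: weight = 100772.91/153277.17908 = 0.6575; cost = 9.8%.
Bonds outstanding: weight = 52504.26908/153277.17908 = 0.3425; after-tax cost = 3.36% × (1 − 34%) = 2.2176%.
WACC = 0.6575 × 9.8000% + 0.3425 × 2.2176% = 7.2027%.

7.20%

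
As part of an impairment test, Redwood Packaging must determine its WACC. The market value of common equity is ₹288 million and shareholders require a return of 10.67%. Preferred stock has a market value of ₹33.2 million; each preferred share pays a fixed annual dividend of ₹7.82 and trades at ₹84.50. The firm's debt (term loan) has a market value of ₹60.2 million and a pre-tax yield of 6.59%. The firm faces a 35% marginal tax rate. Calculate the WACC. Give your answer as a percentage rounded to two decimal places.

Cost of preferred: Rp = 7.82 / 84.5 = 9.2544%.
Total capital V = 288 + 33.2 + 60.2 = 381.4.
Equity: weight = 288/381.4 = 0.7551; cost = 10.67%.
Preferred: weight = 33.2/381.4 = 0.0870; cost = 9.2544%.
Term loan: weight = 60.2/381.4 = 0.1578; after-tax cost = 6.59% × (1 − 35%) = 4.2835%.
WACC = 0.7551 × 10.6700% + 0.0870 × 9.2544% + 0.1578 × 4.2835% = 9.5387%.

9.54%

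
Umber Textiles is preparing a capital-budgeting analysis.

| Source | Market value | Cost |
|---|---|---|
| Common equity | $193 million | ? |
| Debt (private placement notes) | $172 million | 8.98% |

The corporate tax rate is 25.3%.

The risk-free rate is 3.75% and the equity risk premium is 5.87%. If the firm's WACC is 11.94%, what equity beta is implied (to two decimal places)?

Total capital V = 193 + 172 = 365.
Equity weight = 193/365 = 0.5288.
Private placement notes weight = 172/365 = 0.4712.
Debt contribution = 0.4712 × 8.98% × (1 − 25.3%) = 3.1611%.
Required equity contribution = 11.94% − 3.1611% = 8.7789%  ⇒  Re = 16.6027%.
CAPM: 16.6027% = 3.75% + β × 5.87%  ⇒  β = 2.1896.

2.19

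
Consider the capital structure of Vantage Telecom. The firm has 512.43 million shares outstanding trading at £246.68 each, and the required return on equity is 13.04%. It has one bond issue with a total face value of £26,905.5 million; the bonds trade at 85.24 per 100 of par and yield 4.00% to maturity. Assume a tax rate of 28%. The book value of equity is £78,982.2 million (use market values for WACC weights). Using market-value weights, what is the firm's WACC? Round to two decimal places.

Market value of equity E = 246.68 × 512.43m = 126406.2324m. Market value of debt D = 26905.5m × 85.24/100 = 22934.2482m.
Total capital V = 126406.2324 + 22934.2482 = 149340.4806.
Equity: weight = 126406.2324/149340.4806 = 0.8464; cost = 13.04%.
Bonds outstanding: weight = 22934.2482/149340.4806 = 0.1536; after-tax cost = 4% × (1 − 28%) = 2.8800%.
WACC = 0.8464 × 13.0400% + 0.1536 × 2.8800% = 11.4797%.

11.48%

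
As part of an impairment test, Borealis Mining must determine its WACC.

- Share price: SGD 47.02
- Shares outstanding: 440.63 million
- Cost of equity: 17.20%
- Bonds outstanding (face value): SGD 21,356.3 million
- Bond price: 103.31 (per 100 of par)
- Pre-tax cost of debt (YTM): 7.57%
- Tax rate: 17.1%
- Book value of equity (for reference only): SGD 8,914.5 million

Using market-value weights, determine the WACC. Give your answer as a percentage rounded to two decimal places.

Market value of equity E = 47.02 × 440.63m = 20718.4226m. Market value of debt D = 21356.3m × 103.31/100 = 22063.19353m.
Total capital V = 20718.4226 + 22063.19353 = 42781.61613.
Equity: weight = 20718.4226/42781.61613 = 0.4843; cost = 17.2%.
Bonds outstanding: weight = 22063.19353/42781.61613 = 0.5157; after-tax cost = 7.57% × (1 − 17.1%) = 6.2755%.
WACC = 0.4843 × 17.2000% + 0.5157 × 6.2755% = 11.5661%.

11.57%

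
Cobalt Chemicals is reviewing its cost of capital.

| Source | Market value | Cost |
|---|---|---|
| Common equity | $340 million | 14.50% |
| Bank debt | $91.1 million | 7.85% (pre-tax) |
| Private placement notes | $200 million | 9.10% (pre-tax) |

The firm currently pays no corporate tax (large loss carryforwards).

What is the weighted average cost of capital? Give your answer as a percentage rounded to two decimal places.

Total capital V = 340 + 91.1 + 200 = 631.1.
Equity: weight = 340/631.1 = 0.5387; cost = 14.5%.
Bank debt: weight = 91.1/631.1 = 0.1444; after-tax cost = 7.85% × (1 − 0%) = 7.8500%.
Private placement notes: weight = 200/631.1 = 0.3169; after-tax cost = 9.1% × (1 − 0%) = 9.1000%.
WACC = 0.5387 × 14.5000% + 0.1444 × 7.8500% + 0.3169 × 9.1000% = 11.8288%.

11.83%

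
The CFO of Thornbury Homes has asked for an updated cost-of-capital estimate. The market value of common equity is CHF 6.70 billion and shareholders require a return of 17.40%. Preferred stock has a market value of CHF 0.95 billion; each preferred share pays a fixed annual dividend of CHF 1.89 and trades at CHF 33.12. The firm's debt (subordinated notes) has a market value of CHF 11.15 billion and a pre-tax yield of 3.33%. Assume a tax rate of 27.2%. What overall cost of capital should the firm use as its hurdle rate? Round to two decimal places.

Cost of preferred: Rp = 1.89 / 33.12 = 5.7065%.
Total capital V = 6.7 + 0.95 + 11.15 = 18.8.
Equity: weight = 6.7/18.8 = 0.3564; cost = 17.4%.
Preferred: weight = 0.95/18.8 = 0.0505; cost = 5.7065%.
Subordinated notes: weight = 11.15/18.8 = 0.5931; after-tax cost = 3.33% × (1 − 27.2%) = 2.4242%.
WACC = 0.3564 × 17.4000% + 0.0505 × 5.7065% + 0.5931 × 2.4242% = 7.9272%.

7.93%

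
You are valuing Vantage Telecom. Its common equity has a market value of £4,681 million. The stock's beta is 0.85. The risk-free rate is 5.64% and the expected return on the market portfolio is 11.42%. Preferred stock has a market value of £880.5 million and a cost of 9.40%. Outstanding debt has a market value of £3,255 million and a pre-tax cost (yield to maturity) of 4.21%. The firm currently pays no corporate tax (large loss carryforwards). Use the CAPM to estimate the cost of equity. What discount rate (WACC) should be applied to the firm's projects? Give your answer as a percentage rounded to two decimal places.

Market risk premium = 11.42% − 5.64% = 5.78%.
Cost of equity via CAPM: Re = 5.64% + 0.85 × 5.78% = 10.5530%.
Total capital V = 4681 + 880.5 + 3255 = 8816.5.
Equity: weight = 4681/8816.5 = 0.5309; cost = 10.553%.
Preferred: weight = 880.5/8816.5 = 0.0999; cost = 9.4%.
Debt: weight = 3255/8816.5 = 0.3692; after-tax cost = 4.21% × (1 − 0%) = 4.2100%.
WACC = 0.5309 × 10.5530% + 0.0999 × 9.4000% + 0.3692 × 4.2100% = 8.0961%.

8.10%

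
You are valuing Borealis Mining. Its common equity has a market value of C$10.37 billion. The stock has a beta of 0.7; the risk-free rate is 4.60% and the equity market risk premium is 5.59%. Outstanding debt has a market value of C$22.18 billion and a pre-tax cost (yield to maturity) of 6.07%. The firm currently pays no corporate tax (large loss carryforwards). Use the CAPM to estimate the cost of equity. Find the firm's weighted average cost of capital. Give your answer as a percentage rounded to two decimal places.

6.85%

Cost of equity via CAPM: Re = 4.6% + 0.7 × 5.59% = 8.5130%.
Total capital V = 10.37 + 22.18 = 32.55.
Equity: weight = 10.37/32.55 = 0.3186; cost = 8.513%.
Debt: weight = 22.18/32.55 = 0.6814; after-tax cost = 6.07% × (1 − 0%) = 6.0700%.
WACC = 0.3186 × 8.5130% + 0.6814 × 6.0700% = 6.8483%.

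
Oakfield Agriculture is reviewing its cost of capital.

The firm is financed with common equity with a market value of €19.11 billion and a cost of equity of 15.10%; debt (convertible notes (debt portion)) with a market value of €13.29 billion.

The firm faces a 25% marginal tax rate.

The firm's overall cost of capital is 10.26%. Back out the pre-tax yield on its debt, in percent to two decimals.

4.40%

Total capital V = 19.11 + 13.29 = 32.4.
Equity weight = 19.11/32.4 = 0.5898.
Convertible notes (debt portion) weight = 13.29/32.4 = 0.4102.
Equity contribution = 0.5898 × 15.1% = 8.9062%.
Remaining for debt = 10.26% − 8.9062% = 1.3538%.
Rd × (1 − 25%) × 0.4102 = 1.3538%  ⇒  Rd = 4.4006%.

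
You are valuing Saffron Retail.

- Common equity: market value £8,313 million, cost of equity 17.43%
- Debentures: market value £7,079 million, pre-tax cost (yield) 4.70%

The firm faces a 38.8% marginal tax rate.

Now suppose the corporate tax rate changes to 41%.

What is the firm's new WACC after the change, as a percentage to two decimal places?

10.69%

After the change:
Total capital V = 8313 + 7079 = 15392.
Equity: weight = 8313/15392 = 0.5401; cost = 17.43%.
Debentures: weight = 7079/15392 = 0.4599; after-tax cost = 4.7% × (1 − 41%) = 2.7730%.
WACC = 0.5401 × 17.4300% + 0.4599 × 2.7730% = 10.6890%.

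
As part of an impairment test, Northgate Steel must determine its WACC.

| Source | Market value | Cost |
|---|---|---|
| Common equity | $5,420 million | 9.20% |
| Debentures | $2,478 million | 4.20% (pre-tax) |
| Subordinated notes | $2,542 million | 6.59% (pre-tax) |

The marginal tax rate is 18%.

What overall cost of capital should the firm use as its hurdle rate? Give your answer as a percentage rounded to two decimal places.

Total capital V = 5420 + 2478 + 2542 = 10440.
Equity: weight = 5420/10440 = 0.5192; cost = 9.2%.
Debentures: weight = 2478/10440 = 0.2374; after-tax cost = 4.2% × (1 − 18%) = 3.4440%.
Subordinated notes: weight = 2542/10440 = 0.2435; after-tax cost = 6.59% × (1 − 18%) = 5.4038%.
WACC = 0.5192 × 9.2000% + 0.2374 × 3.4440% + 0.2435 × 5.4038% = 6.9095%.

6.91%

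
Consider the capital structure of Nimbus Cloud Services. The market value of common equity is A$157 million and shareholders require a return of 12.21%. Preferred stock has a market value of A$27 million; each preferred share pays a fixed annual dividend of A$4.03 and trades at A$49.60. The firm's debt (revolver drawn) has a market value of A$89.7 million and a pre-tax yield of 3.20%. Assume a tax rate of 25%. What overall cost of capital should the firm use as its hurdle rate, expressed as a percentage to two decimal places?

Cost of preferred: Rp = 4.03 / 49.6 = 8.1250%.
Total capital V = 157 + 27 + 89.7 = 273.7.
Equity: weight = 157/273.7 = 0.5736; cost = 12.21%.
Preferred: weight = 27/273.7 = 0.0986; cost = 8.125%.
Revolver drawn: weight = 89.7/273.7 = 0.3277; after-tax cost = 3.2% × (1 − 25%) = 2.4000%.
WACC = 0.5736 × 12.2100% + 0.0986 × 8.1250% + 0.3277 × 2.4000% = 8.5920%.

8.59%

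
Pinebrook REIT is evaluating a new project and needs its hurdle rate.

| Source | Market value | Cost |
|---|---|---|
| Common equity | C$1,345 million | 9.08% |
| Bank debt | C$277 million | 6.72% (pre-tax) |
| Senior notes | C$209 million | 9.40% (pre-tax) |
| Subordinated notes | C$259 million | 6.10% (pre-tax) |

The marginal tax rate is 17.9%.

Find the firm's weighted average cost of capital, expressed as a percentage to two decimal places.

7.97%

Total capital V = 1345 + 277 + 209 + 259 = 2090.
Equity: weight = 1345/2090 = 0.6435; cost = 9.08%.
Bank debt: weight = 277/2090 = 0.1325; after-tax cost = 6.72% × (1 − 17.9%) = 5.5171%.
Senior notes: weight = 209/2090 = 0.1000; after-tax cost = 9.4% × (1 − 17.9%) = 7.7174%.
Subordinated notes: weight = 259/2090 = 0.1239; after-tax cost = 6.1% × (1 − 17.9%) = 5.0081%.
WACC = 0.6435 × 9.0800% + 0.1325 × 5.5171% + 0.1000 × 7.7174% + 0.1239 × 5.0081% = 7.9669%.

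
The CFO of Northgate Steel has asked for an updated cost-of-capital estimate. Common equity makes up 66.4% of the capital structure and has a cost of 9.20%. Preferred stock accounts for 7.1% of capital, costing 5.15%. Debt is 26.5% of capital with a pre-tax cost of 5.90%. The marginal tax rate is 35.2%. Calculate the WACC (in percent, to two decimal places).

7.49%

After-tax cost of debt = 5.9% × (1 − 35.2%) = 3.8232%.
WACC = 0.664 × 9.2000% + 0.071 × 5.1500% + 0.265 × 3.8232% = 7.4876%.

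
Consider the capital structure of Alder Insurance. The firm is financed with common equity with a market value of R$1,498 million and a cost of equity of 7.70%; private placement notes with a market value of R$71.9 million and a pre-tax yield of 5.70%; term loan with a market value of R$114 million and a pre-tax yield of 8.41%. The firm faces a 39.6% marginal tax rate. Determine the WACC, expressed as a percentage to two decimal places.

7.34%

Total capital V = 1498 + 71.9 + 114 = 1683.9.
Equity: weight = 1498/1683.9 = 0.8896; cost = 7.7%.
Private placement notes: weight = 71.9/1683.9 = 0.0427; after-tax cost = 5.7% × (1 − 39.6%) = 3.4428%.
Term loan: weight = 114/1683.9 = 0.0677; after-tax cost = 8.41% × (1 − 39.6%) = 5.0796%.
WACC = 0.8896 × 7.7000% + 0.0427 × 3.4428% + 0.0677 × 5.0796% = 7.3408%.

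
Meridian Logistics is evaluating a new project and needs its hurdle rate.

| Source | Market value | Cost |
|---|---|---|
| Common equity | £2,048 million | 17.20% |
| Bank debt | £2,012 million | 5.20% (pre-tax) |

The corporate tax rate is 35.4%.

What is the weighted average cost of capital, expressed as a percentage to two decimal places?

Total capital V = 2048 + 2012 = 4060.
Equity: weight = 2048/4060 = 0.5044; cost = 17.2%.
Bank debt: weight = 2012/4060 = 0.4956; after-tax cost = 5.2% × (1 − 35.4%) = 3.3592%.
WACC = 0.5044 × 17.2000% + 0.4956 × 3.3592% = 10.3410%.

10.34%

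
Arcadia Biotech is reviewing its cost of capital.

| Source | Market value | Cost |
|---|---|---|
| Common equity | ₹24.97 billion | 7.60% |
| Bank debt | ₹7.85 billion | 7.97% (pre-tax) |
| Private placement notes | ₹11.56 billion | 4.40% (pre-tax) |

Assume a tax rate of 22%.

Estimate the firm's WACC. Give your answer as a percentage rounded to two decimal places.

6.27%

Total capital V = 24.97 + 7.85 + 11.56 = 44.38.
Equity: weight = 24.97/44.38 = 0.5626; cost = 7.6%.
Bank debt: weight = 7.85/44.38 = 0.1769; after-tax cost = 7.97% × (1 − 22%) = 6.2166%.
Private placement notes: weight = 11.56/44.38 = 0.2605; after-tax cost = 4.4% × (1 − 22%) = 3.4320%.
WACC = 0.5626 × 7.6000% + 0.1769 × 6.2166% + 0.2605 × 3.4320% = 6.2696%.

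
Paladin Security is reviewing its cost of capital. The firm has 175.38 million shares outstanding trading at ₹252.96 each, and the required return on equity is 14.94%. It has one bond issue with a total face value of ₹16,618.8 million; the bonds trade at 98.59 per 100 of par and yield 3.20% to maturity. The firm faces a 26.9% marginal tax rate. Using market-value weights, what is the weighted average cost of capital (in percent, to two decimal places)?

Market value of equity E = 252.96 × 175.38m = 44364.1248m. Market value of debt D = 16618.8m × 98.59/100 = 16384.47492m.
Total capital V = 44364.1248 + 16384.47492 = 60748.59972.
Equity: weight = 44364.1248/60748.59972 = 0.7303; cost = 14.94%.
Bonds outstanding: weight = 16384.47492/60748.59972 = 0.2697; after-tax cost = 3.2% × (1 − 26.9%) = 2.3392%.
WACC = 0.7303 × 14.9400% + 0.2697 × 2.3392% = 11.5414%.

11.54%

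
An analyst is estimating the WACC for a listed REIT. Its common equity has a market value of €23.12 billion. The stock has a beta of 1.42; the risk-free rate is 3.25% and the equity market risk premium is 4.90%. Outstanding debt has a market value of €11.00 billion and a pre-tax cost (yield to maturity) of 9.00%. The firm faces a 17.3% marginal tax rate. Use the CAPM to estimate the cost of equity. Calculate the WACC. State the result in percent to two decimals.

Cost of equity via CAPM: Re = 3.25% + 1.42 × 4.9% = 10.2080%.
Total capital V = 23.12 + 11 = 34.12.
Equity: weight = 23.12/34.12 = 0.6776; cost = 10.208%.
Debt: weight = 11/34.12 = 0.3224; after-tax cost = 9% × (1 − 17.3%) = 7.4430%.
WACC = 0.6776 × 10.2080% + 0.3224 × 7.4430% = 9.3166%.

9.32%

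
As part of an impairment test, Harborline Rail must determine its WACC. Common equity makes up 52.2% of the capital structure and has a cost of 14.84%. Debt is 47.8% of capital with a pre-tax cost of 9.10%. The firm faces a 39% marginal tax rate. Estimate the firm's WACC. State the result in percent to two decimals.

10.40%

After-tax cost of debt = 9.1% × (1 − 39%) = 5.5510%.
WACC = 0.522 × 14.8400% + 0.478 × 5.5510% = 10.3999%.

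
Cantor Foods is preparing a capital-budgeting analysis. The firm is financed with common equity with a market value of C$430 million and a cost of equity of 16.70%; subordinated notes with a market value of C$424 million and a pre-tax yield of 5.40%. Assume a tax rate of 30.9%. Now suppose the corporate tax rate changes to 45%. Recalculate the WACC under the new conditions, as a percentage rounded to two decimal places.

9.88%

After the change:
Total capital V = 430 + 424 = 854.
Equity: weight = 430/854 = 0.5035; cost = 16.7%.
Subordinated notes: weight = 424/854 = 0.4965; after-tax cost = 5.4% × (1 − 45%) = 2.9700%.
WACC = 0.5035 × 16.7000% + 0.4965 × 2.9700% = 9.8832%.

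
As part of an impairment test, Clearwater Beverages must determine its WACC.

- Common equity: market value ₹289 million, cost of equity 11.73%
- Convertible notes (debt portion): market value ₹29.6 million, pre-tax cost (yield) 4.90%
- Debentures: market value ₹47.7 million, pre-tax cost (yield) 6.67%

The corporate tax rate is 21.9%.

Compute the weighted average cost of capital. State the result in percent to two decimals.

Total capital V = 289 + 29.6 + 47.7 = 366.3.
Equity: weight = 289/366.3 = 0.7890; cost = 11.73%.
Convertible notes (debt portion): weight = 29.6/366.3 = 0.0808; after-tax cost = 4.9% × (1 − 21.9%) = 3.8269%.
Debentures: weight = 47.7/366.3 = 0.1302; after-tax cost = 6.67% × (1 − 21.9%) = 5.2093%.
WACC = 0.7890 × 11.7300% + 0.0808 × 3.8269% + 0.1302 × 5.2093% = 10.2422%.

10.24%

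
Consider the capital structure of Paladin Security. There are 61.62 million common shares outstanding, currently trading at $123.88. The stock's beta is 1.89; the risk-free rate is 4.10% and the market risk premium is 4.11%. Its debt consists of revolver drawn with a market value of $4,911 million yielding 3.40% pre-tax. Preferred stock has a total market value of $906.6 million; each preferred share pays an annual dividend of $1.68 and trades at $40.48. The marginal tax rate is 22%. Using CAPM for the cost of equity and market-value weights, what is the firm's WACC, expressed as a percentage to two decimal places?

7.98%

Cost of equity via CAPM: Re = 4.1% + 1.89 × 4.11% = 11.8679%.
Cost of preferred: Rp = 1.68 / 40.48 = 4.1502%.
Market value of equity E = 123.88 × 61.62m = 7633.4856m.
Total capital V = 7633.4856 + 906.6 + 4911 = 13451.0856.
Equity: weight = 7633.4856/13451.0856 = 0.5675; cost = 11.8679%.
Preferred: weight = 906.6/13451.0856 = 0.0674; cost = 4.1502%.
Revolver drawn: weight = 4911/13451.0856 = 0.3651; after-tax cost = 3.4% × (1 − 22%) = 2.6520%.
WACC = 0.5675 × 11.8679% + 0.0674 × 4.1502% + 0.3651 × 2.6520% = 7.9830%.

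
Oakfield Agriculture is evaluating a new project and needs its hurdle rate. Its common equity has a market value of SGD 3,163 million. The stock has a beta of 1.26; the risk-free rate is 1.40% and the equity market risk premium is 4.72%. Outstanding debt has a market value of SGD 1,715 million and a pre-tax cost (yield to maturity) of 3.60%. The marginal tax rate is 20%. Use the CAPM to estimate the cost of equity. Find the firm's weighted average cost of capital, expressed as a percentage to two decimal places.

Cost of equity via CAPM: Re = 1.4% + 1.26 × 4.72% = 7.3472%.
Total capital V = 3163 + 1715 = 4878.
Equity: weight = 3163/4878 = 0.6484; cost = 7.3472%.
Debt: weight = 1715/4878 = 0.3516; after-tax cost = 3.6% × (1 − 20%) = 2.8800%.
WACC = 0.6484 × 7.3472% + 0.3516 × 2.8800% = 5.7766%.

5.78%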